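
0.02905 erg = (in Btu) 2.753e-12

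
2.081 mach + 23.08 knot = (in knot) 1400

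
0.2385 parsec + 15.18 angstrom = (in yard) 8.048e+15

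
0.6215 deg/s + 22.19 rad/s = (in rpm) 212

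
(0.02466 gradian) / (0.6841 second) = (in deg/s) 0.03244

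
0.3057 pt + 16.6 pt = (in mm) 5.964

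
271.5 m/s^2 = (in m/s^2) 271.5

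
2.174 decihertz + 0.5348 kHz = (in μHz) 5.35e+08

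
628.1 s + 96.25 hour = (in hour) 96.42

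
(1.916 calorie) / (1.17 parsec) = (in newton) 2.22e-16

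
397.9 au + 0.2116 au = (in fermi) 5.956e+28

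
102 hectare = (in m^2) 1.02e+06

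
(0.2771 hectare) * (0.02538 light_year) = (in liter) 6.654e+20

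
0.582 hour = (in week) 0.003464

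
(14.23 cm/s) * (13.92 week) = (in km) 1198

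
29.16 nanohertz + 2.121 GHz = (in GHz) 2.121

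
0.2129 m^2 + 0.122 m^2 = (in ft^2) 3.605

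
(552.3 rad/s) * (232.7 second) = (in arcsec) 2.651e+10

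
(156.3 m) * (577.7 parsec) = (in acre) 6.885e+17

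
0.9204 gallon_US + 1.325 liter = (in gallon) 1.27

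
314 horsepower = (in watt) 2.341e+05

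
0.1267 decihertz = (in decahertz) 0.001267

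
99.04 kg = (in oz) 3494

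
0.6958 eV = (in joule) 1.115e-19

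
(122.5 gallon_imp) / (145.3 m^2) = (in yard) 0.004192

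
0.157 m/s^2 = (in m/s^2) 0.157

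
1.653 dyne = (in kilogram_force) 1.686e-06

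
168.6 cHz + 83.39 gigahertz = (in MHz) 8.339e+04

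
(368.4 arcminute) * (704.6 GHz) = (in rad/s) 7.551e+10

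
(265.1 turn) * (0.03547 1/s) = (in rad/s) 59.08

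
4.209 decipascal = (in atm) 4.154e-06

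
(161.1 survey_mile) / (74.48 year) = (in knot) 0.0002146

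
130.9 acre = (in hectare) 52.97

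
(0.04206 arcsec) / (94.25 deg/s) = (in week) 2.05e-13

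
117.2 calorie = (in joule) 490.4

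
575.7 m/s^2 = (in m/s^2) 575.7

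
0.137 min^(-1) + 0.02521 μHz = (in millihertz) 2.283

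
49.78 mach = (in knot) 3.295e+04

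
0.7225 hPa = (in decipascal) 722.5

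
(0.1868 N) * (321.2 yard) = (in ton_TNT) 1.311e-08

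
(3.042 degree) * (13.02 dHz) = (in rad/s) 0.06913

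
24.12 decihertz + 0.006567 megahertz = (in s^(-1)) 6569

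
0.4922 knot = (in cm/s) 25.32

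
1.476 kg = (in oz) 52.06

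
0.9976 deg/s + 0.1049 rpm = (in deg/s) 1.627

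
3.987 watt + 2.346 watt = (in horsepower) 0.008493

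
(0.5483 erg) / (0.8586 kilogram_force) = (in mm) 6.512e-06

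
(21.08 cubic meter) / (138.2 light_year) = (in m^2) 1.612e-17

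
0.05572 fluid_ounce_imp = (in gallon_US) 0.0004182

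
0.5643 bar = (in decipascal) 5.643e+05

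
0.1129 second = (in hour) 3.136e-05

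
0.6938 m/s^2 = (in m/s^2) 0.6938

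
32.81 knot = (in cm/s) 1688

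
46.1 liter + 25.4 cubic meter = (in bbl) 160.1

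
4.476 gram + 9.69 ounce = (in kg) 0.2792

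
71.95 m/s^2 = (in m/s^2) 71.95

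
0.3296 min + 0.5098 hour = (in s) 1855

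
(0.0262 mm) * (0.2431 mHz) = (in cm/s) 6.369e-07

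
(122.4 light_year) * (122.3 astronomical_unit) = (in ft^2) 2.28e+32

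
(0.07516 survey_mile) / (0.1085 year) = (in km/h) 0.0001273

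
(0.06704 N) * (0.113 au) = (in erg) 1.133e+16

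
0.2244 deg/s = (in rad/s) 0.003917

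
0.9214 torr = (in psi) 0.01782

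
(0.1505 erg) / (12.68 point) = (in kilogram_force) 3.431e-07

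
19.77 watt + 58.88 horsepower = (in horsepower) 58.91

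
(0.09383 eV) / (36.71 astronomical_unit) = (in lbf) 6.154e-34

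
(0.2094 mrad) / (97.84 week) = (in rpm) 3.379e-11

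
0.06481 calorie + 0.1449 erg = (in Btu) 0.000257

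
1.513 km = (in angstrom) 1.513e+13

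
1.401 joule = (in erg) 1.401e+07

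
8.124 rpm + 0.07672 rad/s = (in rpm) 8.857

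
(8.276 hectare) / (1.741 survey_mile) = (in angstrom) 2.954e+11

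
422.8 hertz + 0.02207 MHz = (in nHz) 2.249e+13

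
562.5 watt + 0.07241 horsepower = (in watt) 616.5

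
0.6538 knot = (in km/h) 1.211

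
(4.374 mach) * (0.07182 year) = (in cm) 3.373e+11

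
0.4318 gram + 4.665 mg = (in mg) 436.5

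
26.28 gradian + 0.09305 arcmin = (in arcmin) 1419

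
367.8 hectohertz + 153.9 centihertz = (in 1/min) 2.207e+06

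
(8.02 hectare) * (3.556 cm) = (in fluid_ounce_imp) 1.004e+08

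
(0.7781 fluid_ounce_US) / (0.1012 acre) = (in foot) 1.843e-07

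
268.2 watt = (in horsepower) 0.3597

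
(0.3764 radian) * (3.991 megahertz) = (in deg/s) 8.607e+07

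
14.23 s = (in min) 0.2372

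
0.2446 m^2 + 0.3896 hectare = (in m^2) 3896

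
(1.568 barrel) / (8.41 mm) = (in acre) 0.007325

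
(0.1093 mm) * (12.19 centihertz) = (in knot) 2.59e-05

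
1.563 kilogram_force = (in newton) 15.33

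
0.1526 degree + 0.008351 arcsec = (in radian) 0.002663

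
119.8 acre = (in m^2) 4.848e+05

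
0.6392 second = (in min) 0.01065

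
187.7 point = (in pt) 187.7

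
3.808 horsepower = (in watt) 2840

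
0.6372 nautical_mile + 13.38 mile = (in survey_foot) 7.452e+04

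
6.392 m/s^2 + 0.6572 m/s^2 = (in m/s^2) 7.049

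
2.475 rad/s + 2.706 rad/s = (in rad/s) 5.181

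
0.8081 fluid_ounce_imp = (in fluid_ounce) 0.7764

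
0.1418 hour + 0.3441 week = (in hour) 57.95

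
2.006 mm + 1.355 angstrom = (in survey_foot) 0.006581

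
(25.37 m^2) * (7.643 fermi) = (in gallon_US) 5.122e-11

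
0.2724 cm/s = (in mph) 0.006093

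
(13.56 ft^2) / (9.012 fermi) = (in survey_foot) 4.586e+14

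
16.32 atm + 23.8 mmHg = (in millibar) 1.657e+04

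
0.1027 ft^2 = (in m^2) 0.009541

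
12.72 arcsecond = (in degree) 0.003533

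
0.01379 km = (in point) 3.909e+04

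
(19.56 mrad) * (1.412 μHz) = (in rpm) 2.637e-07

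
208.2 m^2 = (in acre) 0.05145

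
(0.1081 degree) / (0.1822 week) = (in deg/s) 9.81e-07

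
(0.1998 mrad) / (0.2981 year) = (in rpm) 2.03e-10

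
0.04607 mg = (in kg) 4.607e-08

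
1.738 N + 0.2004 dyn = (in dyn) 1.738e+05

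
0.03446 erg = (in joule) 3.446e-09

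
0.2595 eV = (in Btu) 3.941e-23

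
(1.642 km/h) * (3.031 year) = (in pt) 1.236e+11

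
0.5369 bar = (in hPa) 536.9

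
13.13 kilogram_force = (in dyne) 1.288e+07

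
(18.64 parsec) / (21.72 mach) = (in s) 7.777e+13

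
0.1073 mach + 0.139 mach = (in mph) 187.6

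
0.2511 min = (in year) 4.777e-07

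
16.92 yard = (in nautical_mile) 0.008354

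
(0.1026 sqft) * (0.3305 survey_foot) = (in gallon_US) 0.2537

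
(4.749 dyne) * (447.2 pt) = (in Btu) 7.101e-09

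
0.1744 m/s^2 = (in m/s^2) 0.1744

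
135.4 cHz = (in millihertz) 1354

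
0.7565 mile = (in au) 8.138e-09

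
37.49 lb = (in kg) 17.01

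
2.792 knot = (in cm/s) 143.6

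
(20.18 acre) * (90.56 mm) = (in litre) 7.396e+06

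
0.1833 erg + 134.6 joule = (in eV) 8.401e+20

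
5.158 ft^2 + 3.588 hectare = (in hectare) 3.588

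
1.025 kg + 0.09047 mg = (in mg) 1.025e+06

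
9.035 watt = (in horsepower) 0.01212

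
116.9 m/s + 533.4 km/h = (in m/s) 265.1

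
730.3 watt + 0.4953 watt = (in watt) 730.8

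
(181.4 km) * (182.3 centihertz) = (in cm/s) 3.307e+07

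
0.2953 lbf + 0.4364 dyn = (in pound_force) 0.2953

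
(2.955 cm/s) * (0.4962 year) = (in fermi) 4.624e+20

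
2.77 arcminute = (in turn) 0.0001282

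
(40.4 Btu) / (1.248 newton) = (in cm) 3.415e+06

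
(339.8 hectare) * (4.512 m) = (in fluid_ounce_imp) 5.396e+11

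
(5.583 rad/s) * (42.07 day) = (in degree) 1.163e+09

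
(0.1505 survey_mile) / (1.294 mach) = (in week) 9.089e-07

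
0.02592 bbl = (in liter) 4.121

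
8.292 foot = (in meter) 2.527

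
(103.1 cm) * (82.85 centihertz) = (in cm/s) 85.42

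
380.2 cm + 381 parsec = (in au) 7.859e+07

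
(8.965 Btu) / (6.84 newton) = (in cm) 1.383e+05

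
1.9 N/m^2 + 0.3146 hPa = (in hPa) 0.3336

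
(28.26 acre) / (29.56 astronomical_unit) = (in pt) 7.331e-05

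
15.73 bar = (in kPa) 1573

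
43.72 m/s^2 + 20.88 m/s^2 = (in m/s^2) 64.6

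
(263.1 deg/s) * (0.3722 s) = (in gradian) 108.8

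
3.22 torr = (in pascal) 429.3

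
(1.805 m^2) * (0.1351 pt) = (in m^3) 8.603e-05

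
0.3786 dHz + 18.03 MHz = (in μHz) 1.803e+13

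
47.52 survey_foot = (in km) 0.01448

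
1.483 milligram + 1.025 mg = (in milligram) 2.508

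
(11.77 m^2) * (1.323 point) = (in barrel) 0.03455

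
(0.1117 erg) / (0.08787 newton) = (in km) 1.271e-10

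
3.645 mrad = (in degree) 0.2088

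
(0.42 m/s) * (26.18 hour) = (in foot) 1.299e+05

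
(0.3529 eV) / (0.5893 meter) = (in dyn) 9.595e-15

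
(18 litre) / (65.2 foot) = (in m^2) 0.0009058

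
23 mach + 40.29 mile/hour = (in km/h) 2.826e+04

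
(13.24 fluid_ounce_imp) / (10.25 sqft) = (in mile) 2.455e-07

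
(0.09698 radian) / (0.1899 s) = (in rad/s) 0.5107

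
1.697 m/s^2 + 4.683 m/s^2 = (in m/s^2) 6.38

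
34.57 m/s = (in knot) 67.2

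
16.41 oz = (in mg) 4.652e+05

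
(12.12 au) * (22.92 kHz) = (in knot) 8.078e+16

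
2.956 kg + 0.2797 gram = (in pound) 6.517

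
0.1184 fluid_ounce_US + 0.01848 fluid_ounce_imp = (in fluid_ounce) 0.1362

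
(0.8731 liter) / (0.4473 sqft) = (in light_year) 2.221e-18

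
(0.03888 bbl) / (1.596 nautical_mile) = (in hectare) 2.091e-10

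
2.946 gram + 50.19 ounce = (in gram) 1426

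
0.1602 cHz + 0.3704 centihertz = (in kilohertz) 5.306e-06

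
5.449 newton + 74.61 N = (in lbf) 18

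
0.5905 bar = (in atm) 0.5828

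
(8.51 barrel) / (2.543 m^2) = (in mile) 0.0003306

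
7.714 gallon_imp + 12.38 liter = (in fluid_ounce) 1604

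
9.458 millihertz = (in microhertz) 9458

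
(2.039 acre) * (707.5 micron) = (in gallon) 1542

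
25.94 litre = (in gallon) 6.853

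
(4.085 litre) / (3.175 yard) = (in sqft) 0.01515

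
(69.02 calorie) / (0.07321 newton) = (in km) 3.945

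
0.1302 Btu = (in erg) 1.374e+09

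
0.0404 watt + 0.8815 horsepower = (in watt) 657.4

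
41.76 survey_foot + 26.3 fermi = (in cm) 1273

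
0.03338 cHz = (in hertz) 0.0003338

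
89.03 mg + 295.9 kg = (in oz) 1.044e+04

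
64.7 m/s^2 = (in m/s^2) 64.7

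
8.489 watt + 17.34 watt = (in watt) 25.83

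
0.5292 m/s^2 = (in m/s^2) 0.5292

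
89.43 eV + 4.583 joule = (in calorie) 1.095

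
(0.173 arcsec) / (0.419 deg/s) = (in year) 3.637e-12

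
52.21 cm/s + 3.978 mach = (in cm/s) 1.355e+05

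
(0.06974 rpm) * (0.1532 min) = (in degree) 3.846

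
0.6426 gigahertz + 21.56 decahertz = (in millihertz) 6.426e+11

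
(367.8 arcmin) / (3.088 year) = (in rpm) 1.049e-08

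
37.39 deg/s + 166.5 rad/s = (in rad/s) 167.2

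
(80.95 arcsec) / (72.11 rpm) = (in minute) 8.662e-07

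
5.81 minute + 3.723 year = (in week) 194.1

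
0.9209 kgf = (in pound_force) 2.03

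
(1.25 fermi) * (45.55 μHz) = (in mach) 1.672e-22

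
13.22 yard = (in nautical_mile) 0.006527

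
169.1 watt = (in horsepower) 0.2268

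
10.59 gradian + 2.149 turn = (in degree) 783.2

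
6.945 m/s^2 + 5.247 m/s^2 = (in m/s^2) 12.19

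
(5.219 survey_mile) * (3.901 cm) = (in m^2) 327.7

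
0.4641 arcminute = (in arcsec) 27.85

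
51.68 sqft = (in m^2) 4.801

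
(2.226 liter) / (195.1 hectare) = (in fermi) 1.141e+06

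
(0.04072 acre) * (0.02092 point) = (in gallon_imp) 0.2675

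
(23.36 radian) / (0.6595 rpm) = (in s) 338.2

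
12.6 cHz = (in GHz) 1.26e-10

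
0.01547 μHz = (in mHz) 1.547e-05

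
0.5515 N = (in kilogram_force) 0.05624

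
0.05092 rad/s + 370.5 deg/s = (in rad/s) 6.517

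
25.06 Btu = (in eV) 1.65e+23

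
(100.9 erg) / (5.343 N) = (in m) 1.888e-06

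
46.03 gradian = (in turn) 0.1151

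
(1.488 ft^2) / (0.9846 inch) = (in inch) 217.6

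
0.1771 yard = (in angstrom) 1.619e+09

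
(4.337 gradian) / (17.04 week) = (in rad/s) 6.61e-09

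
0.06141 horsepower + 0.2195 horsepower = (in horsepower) 0.2809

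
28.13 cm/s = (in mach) 0.0008261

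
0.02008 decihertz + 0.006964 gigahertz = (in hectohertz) 6.964e+04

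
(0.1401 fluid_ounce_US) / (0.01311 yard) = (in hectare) 3.456e-08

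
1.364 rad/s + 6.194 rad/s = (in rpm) 72.17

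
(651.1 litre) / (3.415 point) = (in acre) 0.1335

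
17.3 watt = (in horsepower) 0.0232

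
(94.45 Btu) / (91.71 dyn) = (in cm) 1.087e+10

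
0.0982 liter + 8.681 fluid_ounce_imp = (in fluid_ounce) 11.66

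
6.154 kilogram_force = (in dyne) 6.035e+06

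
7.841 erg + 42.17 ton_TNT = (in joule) 1.764e+11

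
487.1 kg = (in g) 4.871e+05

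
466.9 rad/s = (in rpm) 4459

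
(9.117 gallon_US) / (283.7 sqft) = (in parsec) 4.244e-20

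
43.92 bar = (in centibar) 4392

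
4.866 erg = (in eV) 3.037e+12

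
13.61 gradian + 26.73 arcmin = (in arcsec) 4.57e+04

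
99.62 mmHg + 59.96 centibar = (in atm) 0.7228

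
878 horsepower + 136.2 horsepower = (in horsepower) 1014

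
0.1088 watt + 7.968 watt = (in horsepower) 0.01083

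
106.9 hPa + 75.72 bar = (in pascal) 7.583e+06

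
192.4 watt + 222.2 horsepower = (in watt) 1.659e+05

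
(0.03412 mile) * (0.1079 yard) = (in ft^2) 58.32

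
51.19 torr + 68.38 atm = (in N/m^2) 6.935e+06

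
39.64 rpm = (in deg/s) 237.8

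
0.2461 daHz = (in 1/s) 2.461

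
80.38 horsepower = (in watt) 5.994e+04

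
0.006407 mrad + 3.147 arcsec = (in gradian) 0.001379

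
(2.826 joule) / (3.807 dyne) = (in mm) 7.423e+07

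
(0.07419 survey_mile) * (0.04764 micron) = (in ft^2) 6.123e-05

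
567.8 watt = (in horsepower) 0.7614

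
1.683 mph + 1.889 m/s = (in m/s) 2.641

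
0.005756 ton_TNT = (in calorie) 5.756e+06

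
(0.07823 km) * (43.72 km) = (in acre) 845.2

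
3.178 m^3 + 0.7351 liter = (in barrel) 19.99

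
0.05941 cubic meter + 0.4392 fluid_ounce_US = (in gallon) 15.7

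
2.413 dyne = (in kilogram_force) 2.461e-06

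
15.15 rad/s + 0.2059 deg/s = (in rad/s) 15.15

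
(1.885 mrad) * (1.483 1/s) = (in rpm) 0.02669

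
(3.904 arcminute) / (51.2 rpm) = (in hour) 5.883e-08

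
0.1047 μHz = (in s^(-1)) 1.047e-07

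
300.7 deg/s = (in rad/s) 5.248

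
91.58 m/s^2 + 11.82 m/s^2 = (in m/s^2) 103.4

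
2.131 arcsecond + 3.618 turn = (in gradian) 1447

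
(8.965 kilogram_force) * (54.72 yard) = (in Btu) 4.169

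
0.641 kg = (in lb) 1.413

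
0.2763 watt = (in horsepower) 0.0003705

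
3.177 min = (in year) 6.045e-06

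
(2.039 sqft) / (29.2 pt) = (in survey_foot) 60.33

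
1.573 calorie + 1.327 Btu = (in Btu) 1.333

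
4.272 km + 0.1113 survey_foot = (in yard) 4672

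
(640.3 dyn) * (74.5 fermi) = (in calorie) 1.14e-16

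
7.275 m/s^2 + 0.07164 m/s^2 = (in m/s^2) 7.347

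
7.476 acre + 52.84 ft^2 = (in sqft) 3.257e+05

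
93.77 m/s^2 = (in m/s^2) 93.77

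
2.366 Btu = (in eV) 1.558e+22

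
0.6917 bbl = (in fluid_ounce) 3719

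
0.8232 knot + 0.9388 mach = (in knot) 622.2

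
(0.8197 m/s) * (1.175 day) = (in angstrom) 8.322e+14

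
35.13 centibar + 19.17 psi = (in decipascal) 1.673e+06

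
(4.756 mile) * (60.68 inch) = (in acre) 2.915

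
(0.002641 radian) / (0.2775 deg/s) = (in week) 9.016e-07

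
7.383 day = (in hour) 177.2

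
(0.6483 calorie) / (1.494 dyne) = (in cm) 1.816e+07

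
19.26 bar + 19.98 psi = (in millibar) 2.064e+04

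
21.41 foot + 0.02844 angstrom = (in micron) 6.526e+06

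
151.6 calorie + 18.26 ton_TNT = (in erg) 7.64e+17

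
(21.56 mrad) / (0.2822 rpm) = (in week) 1.206e-06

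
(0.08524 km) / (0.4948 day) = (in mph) 0.00446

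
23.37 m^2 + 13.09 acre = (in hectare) 5.3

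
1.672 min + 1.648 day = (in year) 0.004518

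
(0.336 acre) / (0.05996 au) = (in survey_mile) 9.419e-11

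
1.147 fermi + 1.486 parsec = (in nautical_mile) 2.476e+13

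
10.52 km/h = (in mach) 0.008582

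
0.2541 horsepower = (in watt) 189.5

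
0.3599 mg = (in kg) 3.599e-07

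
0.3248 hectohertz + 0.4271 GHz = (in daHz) 4.271e+07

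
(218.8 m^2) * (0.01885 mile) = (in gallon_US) 1.753e+06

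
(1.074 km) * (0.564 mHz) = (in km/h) 2.181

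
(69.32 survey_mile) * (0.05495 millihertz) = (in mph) 13.71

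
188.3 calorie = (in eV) 4.917e+21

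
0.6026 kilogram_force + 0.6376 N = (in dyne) 6.547e+05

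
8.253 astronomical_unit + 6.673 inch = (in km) 1.235e+09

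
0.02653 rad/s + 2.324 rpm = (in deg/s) 15.46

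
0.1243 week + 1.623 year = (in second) 5.126e+07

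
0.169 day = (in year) 0.000463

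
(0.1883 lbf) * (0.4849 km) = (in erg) 4.062e+09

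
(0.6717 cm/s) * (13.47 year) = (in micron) 2.853e+12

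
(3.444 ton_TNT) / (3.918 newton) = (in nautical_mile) 1.986e+06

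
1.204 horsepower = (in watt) 897.8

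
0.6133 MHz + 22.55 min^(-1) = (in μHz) 6.133e+11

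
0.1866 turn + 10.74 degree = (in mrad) 1360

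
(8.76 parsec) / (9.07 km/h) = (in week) 1.774e+11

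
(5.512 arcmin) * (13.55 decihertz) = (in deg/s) 0.1245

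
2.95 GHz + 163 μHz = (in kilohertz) 2.95e+06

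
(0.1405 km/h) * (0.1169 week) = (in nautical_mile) 1.49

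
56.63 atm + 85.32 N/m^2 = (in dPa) 5.738e+07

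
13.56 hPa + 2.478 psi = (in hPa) 184.4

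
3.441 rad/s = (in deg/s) 197.2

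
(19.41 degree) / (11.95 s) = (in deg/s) 1.624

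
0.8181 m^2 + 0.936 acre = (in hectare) 0.3789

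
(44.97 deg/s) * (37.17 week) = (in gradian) 1.123e+09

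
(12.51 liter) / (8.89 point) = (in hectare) 0.0003989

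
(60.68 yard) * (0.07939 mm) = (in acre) 1.089e-06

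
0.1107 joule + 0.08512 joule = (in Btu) 0.0001856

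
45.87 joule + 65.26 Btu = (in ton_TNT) 1.647e-05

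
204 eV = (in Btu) 3.098e-20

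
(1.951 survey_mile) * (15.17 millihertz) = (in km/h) 171.5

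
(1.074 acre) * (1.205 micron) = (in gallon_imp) 1.152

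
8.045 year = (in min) 4.228e+06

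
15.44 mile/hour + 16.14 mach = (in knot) 1.07e+04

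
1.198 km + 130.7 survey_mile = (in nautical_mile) 114.2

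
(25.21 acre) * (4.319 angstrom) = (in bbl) 0.0002771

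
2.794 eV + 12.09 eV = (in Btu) 2.26e-21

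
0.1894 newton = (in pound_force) 0.04258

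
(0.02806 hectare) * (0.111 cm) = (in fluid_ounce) 1.053e+04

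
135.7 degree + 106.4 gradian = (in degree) 231.5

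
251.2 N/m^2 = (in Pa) 251.2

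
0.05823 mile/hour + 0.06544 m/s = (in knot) 0.1778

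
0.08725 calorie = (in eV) 2.278e+18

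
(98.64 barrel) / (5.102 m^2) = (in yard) 3.362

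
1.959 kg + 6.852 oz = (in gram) 2153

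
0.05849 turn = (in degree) 21.06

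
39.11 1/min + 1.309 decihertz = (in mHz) 782.7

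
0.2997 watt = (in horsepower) 0.0004019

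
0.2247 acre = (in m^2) 909.3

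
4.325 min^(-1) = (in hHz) 0.0007208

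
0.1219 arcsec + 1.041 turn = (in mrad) 6541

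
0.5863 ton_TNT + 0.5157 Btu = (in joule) 2.453e+09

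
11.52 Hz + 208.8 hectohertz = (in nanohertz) 2.089e+13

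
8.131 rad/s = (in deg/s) 465.9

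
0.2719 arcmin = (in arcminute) 0.2719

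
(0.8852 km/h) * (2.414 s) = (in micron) 5.936e+05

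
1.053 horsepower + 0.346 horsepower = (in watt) 1043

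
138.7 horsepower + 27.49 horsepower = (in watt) 1.239e+05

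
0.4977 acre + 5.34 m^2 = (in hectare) 0.2019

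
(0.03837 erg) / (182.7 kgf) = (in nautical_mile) 1.156e-15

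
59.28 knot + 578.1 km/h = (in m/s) 191.1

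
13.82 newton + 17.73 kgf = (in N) 187.7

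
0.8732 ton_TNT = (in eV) 2.28e+28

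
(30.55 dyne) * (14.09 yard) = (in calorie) 0.0009407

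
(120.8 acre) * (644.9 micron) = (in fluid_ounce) 1.066e+07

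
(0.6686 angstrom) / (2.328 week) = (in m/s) 4.749e-17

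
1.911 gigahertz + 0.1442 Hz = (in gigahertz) 1.911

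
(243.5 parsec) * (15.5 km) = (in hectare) 1.165e+19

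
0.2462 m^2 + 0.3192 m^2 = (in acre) 0.0001397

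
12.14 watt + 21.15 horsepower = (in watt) 1.578e+04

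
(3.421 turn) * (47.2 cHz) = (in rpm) 96.88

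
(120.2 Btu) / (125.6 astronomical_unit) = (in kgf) 6.882e-10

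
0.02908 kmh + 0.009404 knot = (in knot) 0.02511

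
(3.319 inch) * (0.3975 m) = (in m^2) 0.03351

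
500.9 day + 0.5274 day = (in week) 71.63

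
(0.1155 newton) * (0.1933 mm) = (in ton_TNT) 5.336e-15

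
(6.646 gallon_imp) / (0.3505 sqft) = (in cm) 92.79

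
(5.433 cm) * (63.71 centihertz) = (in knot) 0.06728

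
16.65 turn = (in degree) 5994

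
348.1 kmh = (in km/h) 348.1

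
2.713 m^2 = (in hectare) 0.0002713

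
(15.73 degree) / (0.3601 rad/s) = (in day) 8.824e-06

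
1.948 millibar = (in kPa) 0.1948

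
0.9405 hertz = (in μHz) 9.405e+05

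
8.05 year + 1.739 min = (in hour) 7.052e+04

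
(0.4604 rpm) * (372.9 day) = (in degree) 8.9e+07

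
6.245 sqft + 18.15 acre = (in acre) 18.15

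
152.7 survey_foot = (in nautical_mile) 0.02513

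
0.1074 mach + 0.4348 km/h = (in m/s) 36.69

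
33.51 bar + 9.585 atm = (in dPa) 4.322e+07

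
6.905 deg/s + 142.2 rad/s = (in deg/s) 8154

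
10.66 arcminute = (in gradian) 0.1974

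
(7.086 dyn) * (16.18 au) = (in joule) 1.715e+08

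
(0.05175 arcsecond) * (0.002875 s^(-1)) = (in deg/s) 4.133e-08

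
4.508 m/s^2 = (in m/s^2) 4.508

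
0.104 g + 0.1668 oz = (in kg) 0.004833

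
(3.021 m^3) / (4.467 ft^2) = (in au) 4.866e-11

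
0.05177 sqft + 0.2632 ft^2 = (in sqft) 0.315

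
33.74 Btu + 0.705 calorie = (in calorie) 8509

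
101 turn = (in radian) 634.6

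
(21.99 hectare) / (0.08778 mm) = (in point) 7.101e+12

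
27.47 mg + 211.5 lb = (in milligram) 9.593e+07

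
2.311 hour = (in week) 0.01376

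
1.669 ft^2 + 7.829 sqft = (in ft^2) 9.498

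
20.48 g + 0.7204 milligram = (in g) 20.48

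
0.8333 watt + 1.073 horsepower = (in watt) 801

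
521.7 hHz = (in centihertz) 5.217e+06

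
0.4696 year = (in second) 1.481e+07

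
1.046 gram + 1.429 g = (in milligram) 2475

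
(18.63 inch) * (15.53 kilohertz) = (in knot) 1.428e+04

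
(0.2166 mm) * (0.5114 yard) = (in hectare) 1.013e-08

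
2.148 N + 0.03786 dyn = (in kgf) 0.219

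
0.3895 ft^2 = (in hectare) 3.619e-06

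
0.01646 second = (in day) 1.905e-07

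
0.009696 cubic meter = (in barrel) 0.06099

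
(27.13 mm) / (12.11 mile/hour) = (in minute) 8.352e-05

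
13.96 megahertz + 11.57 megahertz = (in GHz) 0.02553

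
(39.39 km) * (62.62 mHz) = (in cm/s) 2.467e+05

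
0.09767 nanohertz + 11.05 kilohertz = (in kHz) 11.05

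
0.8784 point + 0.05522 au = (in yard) 9.034e+09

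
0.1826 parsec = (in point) 1.597e+19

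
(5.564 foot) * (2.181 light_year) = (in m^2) 3.499e+16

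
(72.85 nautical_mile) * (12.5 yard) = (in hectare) 154.2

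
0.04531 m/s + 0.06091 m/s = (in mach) 0.000312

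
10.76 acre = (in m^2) 4.354e+04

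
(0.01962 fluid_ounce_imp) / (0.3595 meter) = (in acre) 3.832e-10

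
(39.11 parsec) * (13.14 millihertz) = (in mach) 4.657e+13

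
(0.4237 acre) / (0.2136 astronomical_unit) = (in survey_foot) 1.76e-07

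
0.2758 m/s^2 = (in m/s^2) 0.2758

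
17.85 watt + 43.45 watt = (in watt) 61.3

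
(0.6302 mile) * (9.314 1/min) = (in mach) 0.4624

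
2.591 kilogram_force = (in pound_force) 5.712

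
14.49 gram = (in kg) 0.01449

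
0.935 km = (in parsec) 3.03e-14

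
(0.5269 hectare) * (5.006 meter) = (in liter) 2.638e+07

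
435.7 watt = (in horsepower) 0.5843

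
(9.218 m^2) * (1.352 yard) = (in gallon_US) 3010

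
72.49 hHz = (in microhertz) 7.249e+09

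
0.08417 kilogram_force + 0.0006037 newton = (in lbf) 0.1857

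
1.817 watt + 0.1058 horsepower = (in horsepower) 0.1082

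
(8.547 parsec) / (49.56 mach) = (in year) 4.956e+05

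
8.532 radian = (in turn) 1.358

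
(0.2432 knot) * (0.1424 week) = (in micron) 1.078e+10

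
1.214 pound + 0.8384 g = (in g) 551.5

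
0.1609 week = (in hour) 27.03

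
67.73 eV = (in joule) 1.085e-17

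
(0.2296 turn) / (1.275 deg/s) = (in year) 2.056e-06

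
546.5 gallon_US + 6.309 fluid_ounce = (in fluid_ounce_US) 6.996e+04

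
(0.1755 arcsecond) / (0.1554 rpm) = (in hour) 1.452e-08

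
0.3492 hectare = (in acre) 0.8629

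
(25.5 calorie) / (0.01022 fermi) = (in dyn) 1.044e+24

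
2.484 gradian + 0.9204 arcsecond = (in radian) 0.03902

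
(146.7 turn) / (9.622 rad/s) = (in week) 0.0001584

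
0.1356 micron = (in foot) 4.449e-07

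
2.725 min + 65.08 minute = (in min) 67.8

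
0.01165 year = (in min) 6123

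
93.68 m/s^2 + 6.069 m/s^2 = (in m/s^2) 99.75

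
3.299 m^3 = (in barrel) 20.75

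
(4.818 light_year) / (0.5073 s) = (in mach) 2.639e+14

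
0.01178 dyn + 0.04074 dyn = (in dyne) 0.05252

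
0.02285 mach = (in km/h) 28.01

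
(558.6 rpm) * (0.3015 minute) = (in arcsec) 2.183e+08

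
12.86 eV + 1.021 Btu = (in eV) 6.723e+21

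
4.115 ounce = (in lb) 0.2572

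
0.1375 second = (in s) 0.1375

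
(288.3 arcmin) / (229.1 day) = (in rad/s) 4.237e-09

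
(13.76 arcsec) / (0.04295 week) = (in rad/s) 2.568e-09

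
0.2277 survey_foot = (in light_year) 7.336e-18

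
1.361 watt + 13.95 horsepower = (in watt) 1.04e+04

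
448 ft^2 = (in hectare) 0.004162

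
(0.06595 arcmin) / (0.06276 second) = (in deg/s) 0.01751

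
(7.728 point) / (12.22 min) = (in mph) 8.318e-06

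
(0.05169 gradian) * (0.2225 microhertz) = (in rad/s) 1.807e-10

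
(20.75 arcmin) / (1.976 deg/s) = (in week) 2.894e-07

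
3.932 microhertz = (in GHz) 3.932e-15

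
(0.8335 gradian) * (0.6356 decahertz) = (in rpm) 0.7947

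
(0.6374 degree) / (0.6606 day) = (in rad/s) 1.949e-07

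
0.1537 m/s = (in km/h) 0.5533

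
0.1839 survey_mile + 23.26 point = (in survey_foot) 971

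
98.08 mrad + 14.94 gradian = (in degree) 19.07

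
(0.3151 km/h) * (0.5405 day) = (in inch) 1.609e+05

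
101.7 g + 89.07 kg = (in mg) 8.917e+07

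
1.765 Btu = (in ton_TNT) 4.451e-07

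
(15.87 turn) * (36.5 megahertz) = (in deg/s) 2.085e+11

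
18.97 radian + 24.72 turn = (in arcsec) 3.595e+07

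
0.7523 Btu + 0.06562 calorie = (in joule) 794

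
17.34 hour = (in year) 0.001979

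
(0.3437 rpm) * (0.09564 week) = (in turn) 331.3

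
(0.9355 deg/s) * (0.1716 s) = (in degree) 0.1605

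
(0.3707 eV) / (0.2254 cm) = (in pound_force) 5.924e-18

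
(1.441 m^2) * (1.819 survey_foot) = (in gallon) 211.1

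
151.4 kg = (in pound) 333.8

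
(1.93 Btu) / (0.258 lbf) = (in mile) 1.102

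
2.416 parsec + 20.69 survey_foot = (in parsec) 2.416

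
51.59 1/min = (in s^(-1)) 0.8598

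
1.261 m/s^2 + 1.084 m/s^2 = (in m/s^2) 2.345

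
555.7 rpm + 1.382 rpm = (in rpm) 557.1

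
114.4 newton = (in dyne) 1.144e+07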